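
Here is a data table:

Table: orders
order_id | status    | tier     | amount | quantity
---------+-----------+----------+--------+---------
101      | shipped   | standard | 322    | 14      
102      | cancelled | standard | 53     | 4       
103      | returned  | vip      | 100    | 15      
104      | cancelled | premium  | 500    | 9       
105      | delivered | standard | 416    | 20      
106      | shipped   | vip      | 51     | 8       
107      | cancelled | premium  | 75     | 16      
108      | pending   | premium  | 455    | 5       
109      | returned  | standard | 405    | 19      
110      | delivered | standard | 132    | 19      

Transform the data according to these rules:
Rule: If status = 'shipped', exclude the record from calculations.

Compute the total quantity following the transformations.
107

Step 1: Identify records where status = 'shipped'
Step 2: The excluded records sum to 22
Step 3: Original total quantity = 129
Step 4: Remaining total = 129 - 22 = 107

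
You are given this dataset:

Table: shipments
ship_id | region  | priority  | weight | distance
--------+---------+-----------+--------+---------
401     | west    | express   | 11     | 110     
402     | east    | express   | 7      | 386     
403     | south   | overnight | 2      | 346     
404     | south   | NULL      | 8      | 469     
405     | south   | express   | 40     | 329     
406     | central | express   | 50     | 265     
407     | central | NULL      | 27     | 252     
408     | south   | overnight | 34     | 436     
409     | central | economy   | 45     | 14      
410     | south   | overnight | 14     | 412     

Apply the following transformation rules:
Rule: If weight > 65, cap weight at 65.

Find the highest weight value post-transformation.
50

Step 1: Original maximum weight = 50
Step 2: Check cap of 65 against maximum
Step 3: No records exceed the cap (max 50 <= cap 65), so no capping applies
Step 4: Maximum after transformation = 50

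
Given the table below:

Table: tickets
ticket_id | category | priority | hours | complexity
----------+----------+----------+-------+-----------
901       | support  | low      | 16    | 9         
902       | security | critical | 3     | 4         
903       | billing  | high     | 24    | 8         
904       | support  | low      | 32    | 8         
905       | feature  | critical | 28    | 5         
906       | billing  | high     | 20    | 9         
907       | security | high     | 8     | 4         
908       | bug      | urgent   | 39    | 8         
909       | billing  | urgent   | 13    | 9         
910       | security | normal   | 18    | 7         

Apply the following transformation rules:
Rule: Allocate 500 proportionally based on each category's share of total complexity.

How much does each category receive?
billing: 183.1, bug: 56.34, feature: 35.21, security: 105.63, support: 119.72

Step 1: Calculate total complexity = 71
Step 2: Calculate each category's proportion:
  billing: 26/71 = 36.62% → 183.1
  bug: 8/71 = 11.27% → 56.34
  feature: 5/71 = 7.04% → 35.21
  security: 15/71 = 21.13% → 105.63
  support: 17/71 = 23.94% → 119.72
Step 3: Verify: sum of allocations ≈ 500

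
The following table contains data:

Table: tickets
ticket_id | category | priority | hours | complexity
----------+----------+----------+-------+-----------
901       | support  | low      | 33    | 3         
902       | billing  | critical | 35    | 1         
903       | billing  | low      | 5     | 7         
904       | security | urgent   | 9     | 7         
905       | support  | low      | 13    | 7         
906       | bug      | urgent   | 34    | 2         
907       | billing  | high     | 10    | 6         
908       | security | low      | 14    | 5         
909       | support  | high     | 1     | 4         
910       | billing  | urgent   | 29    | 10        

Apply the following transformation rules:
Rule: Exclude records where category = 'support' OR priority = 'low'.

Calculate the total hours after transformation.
117

Step 1: Find records where category = 'support' OR priority = 'low'
Step 2: 5 records match, summing to 66
Step 3: Original sum: 183
Step 4: Remaining sum = 183 - 66 = 117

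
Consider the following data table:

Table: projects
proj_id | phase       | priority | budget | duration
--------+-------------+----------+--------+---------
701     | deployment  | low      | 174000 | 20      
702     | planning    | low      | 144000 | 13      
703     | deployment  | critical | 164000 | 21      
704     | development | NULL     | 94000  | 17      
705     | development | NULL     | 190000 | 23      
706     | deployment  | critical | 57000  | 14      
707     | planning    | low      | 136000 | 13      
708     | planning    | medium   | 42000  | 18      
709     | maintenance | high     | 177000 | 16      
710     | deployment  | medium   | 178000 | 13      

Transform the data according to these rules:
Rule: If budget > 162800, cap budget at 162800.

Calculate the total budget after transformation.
1287000

Step 1: 5 records have budget > 162800
Step 2: These records originally summed to 883000
Step 3: After capping: 5 × 162800 = 814000
Step 4: Unaffected records sum: 473000
Step 5: Final sum = 814000 + 473000 = 1287000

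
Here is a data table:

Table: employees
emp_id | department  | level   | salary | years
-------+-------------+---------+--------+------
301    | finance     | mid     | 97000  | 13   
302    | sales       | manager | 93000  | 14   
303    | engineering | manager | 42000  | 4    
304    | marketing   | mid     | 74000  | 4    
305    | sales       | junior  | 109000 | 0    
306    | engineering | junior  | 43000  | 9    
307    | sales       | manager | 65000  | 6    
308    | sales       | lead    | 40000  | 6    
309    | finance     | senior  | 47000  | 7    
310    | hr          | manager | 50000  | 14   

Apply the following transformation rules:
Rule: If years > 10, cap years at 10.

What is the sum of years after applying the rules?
66

Step 1: 3 records have years > 10
Step 2: These records originally summed to 41
Step 3: After capping: 3 × 10 = 30
Step 4: Unaffected records sum: 36
Step 5: Final sum = 30 + 36 = 66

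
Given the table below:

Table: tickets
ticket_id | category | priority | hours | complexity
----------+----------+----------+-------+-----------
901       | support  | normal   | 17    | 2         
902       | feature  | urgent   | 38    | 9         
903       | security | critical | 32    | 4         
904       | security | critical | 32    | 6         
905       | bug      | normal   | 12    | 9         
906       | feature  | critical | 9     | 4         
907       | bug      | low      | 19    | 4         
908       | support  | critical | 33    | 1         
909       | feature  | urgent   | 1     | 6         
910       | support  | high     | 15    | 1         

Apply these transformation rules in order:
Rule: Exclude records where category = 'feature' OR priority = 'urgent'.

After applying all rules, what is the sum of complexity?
27

Step 1: Find records where category = 'feature' OR priority = 'urgent'
Step 2: 3 records match, summing to 19
Step 3: Original sum: 46
Step 4: Remaining sum = 46 - 19 = 27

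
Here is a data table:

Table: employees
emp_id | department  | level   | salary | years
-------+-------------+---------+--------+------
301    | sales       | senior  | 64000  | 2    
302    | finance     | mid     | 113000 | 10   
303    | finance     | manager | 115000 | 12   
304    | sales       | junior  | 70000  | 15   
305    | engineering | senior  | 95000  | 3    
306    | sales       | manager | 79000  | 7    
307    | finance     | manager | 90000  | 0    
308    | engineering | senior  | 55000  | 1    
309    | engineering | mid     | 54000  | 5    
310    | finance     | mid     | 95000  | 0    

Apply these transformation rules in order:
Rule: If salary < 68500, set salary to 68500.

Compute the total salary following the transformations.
862500

Step 1: 3 records have salary < 68500
Step 2: These records originally summed to 173000
Step 3: After setting to minimum: 3 × 68500 = 205500
Step 4: Unaffected records sum: 657000
Step 5: Final sum = 205500 + 657000 = 862500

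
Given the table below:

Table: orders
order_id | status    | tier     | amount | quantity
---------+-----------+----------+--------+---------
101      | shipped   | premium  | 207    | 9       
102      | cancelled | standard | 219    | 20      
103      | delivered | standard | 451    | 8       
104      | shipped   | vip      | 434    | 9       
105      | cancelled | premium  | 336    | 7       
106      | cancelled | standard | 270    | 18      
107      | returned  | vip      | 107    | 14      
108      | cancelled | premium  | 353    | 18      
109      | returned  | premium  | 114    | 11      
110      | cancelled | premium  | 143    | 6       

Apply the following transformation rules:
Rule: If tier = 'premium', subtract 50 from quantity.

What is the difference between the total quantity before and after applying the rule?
250

Step 1: Original sum of quantity = 120
Step 2: 5 records have tier = 'premium'
Step 3: Each affected record changes by -50
Step 4: Total change = 5 × -50 = -250
Step 5: New sum = 120 + -250 = -130
Step 6: Difference = |-130 - 120| = 250
        (Sum decreased by 250)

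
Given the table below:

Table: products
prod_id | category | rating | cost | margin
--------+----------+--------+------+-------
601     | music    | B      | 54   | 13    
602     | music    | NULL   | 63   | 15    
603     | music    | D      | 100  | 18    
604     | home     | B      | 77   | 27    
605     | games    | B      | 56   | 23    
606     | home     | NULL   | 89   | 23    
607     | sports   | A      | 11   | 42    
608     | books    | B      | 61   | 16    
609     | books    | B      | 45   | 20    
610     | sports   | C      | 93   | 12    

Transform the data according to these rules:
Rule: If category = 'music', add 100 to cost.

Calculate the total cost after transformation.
949

Step 1: Count records where category = 'music': 3
Step 2: Total bonus added: 3 × 100 = 300
Step 3: Original sum of cost: 649
Step 4: Final sum = 649 + 300 = 949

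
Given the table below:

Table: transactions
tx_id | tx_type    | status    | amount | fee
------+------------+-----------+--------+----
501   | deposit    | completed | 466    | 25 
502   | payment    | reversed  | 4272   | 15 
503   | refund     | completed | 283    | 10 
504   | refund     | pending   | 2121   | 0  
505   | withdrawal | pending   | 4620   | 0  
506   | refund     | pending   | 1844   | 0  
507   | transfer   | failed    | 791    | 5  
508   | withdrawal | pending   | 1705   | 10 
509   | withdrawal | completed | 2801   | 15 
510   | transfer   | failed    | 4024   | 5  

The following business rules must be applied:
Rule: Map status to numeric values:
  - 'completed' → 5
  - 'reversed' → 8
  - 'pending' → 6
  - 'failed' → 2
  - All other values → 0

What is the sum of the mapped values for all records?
51

Step 1: Apply mapping to each record
Step 2: Count by status:
  'completed': 3 records × 5 = 15
  'reversed': 1 records × 8 = 8
  'pending': 4 records × 6 = 24
  'failed': 2 records × 2 = 4
Step 3: Sum all mapped values = 51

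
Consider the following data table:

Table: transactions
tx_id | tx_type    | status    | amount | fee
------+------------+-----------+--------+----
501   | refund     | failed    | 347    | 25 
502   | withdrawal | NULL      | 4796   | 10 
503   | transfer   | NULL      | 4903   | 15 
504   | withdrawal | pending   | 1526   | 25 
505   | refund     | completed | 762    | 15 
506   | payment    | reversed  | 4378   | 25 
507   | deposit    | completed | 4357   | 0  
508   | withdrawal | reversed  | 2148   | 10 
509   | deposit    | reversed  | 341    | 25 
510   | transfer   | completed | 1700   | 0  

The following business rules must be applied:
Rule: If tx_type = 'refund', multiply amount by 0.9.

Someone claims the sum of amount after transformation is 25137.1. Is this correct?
No, the correct result is 25147.1.

Step 1: Calculate the correct sum after transformation
Step 2: Apply multiplier 0.9 to records where tx_type = 'refund'
Step 3: Correct result = 25147.1
Step 4: Claimed result = 25137.1
Step 5: 25147.1 ≠ 25137.1
Conclusion: The claimed result is incorrect. The correct answer is 25147.1.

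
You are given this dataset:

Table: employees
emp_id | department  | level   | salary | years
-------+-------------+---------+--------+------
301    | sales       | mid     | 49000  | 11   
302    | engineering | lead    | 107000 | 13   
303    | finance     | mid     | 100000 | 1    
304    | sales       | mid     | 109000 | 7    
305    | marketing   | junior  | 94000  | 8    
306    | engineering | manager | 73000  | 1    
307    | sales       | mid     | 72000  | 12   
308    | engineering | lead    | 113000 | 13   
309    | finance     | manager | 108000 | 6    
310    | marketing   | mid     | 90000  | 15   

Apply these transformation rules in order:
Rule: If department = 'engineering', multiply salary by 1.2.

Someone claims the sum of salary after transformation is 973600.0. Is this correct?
Yes, the result is correct.

Step 1: Calculate the correct sum after transformation
Step 2: Apply multiplier 1.2 to records where department = 'engineering'
Step 3: Correct result = 973600.0
Step 4: Claimed result = 973600.0
Step 5: 973600.0 = 973600.0 ✓
Conclusion: The claimed result is correct.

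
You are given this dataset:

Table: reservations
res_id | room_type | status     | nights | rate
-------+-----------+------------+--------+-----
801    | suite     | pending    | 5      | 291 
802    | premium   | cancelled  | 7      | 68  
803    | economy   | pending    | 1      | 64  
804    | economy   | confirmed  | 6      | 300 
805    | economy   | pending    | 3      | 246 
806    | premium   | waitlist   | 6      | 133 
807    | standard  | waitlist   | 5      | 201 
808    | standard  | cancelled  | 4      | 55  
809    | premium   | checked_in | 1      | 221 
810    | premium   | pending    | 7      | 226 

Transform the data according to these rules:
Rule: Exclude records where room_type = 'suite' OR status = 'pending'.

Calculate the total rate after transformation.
978

Step 1: Find records where room_type = 'suite' OR status = 'pending'
Step 2: 4 records match, summing to 827
Step 3: Original sum: 1805
Step 4: Remaining sum = 1805 - 827 = 978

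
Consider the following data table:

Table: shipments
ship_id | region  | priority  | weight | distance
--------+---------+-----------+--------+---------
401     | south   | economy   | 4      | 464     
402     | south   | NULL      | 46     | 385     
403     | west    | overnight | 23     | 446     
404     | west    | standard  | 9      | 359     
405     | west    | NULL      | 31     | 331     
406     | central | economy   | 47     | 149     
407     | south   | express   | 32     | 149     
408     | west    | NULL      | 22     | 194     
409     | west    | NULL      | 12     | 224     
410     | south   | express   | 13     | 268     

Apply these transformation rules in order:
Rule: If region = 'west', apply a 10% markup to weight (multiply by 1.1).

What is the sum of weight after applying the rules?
248.7

Step 1: Records with region = 'west' have total weight = 97
Step 2: Apply multiplier: 97 × 1.1 = 106.7
Step 3: Other records total: 142
Step 4: Final sum = 106.7 + 142 = 248.7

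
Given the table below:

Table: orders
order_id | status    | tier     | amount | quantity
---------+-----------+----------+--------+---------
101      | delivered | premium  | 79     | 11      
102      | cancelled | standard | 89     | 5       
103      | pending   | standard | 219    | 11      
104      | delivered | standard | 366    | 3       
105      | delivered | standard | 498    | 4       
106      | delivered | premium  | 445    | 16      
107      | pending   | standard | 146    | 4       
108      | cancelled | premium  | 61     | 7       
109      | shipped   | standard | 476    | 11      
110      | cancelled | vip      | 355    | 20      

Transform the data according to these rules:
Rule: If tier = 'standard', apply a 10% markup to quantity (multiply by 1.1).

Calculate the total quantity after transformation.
95.8

Step 1: Records with tier = 'standard' have total quantity = 38
Step 2: Apply multiplier: 38 × 1.1 = 41.8
Step 3: Other records total: 54
Step 4: Final sum = 41.8 + 54 = 95.8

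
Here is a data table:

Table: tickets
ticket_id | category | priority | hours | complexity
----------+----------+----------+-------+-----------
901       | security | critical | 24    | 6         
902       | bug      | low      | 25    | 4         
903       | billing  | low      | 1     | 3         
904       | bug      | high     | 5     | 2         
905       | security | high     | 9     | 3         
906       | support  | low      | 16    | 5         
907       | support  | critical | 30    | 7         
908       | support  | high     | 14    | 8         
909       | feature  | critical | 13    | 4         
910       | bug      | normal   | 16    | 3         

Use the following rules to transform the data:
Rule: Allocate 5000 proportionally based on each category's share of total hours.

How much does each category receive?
billing: 32.68, bug: 1503.27, feature: 424.84, security: 1078.43, support: 1960.78

Step 1: Calculate total hours = 153
Step 2: Calculate each category's proportion:
  billing: 1/153 = 0.65% → 32.68
  bug: 46/153 = 30.07% → 1503.27
  feature: 13/153 = 8.50% → 424.84
  security: 33/153 = 21.57% → 1078.43
  support: 60/153 = 39.22% → 1960.78
Step 3: Verify: sum of allocations ≈ 5000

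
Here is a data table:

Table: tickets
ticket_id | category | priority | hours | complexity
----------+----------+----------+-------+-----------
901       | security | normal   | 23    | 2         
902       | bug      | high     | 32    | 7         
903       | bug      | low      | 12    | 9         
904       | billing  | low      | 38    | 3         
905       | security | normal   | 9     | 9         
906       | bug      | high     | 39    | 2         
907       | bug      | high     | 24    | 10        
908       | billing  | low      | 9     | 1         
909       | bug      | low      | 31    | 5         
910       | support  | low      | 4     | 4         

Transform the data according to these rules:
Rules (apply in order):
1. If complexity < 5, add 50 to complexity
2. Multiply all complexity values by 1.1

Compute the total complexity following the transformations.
332.2

Step 1: Apply Rule 1 - Add 50 to records with complexity < 5
  - 5 records affected: 12 + (5 × 50) = 262
  - Unaffected records: 40
  - Sum after Rule 1: 302
Step 2: Apply Rule 2 - Multiply all by 1.1
  - 302 × 1.1 = 332.2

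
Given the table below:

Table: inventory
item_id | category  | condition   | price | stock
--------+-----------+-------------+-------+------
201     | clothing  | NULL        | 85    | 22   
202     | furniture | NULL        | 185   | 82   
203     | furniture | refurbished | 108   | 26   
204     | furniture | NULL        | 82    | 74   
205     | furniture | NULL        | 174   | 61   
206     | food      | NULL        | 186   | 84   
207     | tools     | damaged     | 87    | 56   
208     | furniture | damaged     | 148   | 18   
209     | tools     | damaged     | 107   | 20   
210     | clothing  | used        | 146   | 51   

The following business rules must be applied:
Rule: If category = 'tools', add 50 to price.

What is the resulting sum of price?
1408

Step 1: Count records where category = 'tools': 2
Step 2: Total bonus added: 2 × 50 = 100
Step 3: Original sum of price: 1308
Step 4: Final sum = 1308 + 100 = 1408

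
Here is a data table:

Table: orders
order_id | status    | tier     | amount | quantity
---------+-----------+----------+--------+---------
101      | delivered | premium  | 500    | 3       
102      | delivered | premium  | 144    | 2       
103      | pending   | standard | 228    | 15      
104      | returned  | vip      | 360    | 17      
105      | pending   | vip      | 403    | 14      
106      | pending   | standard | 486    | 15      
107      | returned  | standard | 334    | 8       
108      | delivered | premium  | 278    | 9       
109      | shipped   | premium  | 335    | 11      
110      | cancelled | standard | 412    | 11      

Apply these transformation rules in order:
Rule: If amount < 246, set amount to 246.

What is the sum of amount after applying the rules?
3600

Step 1: 2 records have amount < 246
Step 2: These records originally summed to 372
Step 3: After setting to minimum: 2 × 246 = 492
Step 4: Unaffected records sum: 3108
Step 5: Final sum = 492 + 3108 = 3600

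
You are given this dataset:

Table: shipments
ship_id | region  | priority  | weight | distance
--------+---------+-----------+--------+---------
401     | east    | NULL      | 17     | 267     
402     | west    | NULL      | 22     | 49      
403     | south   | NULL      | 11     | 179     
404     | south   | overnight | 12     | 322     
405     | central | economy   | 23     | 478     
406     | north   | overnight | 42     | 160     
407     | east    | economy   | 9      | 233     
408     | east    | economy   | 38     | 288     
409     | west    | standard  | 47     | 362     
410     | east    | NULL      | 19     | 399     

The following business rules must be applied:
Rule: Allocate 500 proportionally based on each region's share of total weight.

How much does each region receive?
central: 47.92, east: 172.92, north: 87.5, south: 47.92, west: 143.75

Step 1: Calculate total weight = 240
Step 2: Calculate each region's proportion:
  central: 23/240 = 9.58% → 47.92
  east: 83/240 = 34.58% → 172.92
  north: 42/240 = 17.50% → 87.5
  south: 23/240 = 9.58% → 47.92
  west: 69/240 = 28.75% → 143.75
Step 3: Verify: sum of allocations ≈ 500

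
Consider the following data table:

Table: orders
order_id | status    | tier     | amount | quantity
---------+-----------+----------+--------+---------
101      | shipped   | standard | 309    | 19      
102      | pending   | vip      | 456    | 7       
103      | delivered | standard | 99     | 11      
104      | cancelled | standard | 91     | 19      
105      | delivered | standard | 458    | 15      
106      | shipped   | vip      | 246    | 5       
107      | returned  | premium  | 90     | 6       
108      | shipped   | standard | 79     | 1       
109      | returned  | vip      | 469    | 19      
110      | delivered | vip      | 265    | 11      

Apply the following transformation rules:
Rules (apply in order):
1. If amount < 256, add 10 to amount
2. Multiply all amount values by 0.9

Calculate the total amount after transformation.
2350.8

Step 1: Apply Rule 1 - Add 10 to records with amount < 256
  - 5 records affected: 605 + (5 × 10) = 655
  - Unaffected records: 1957
  - Sum after Rule 1: 2612
Step 2: Apply Rule 2 - Multiply all by 0.9
  - 2612 × 0.9 = 2350.8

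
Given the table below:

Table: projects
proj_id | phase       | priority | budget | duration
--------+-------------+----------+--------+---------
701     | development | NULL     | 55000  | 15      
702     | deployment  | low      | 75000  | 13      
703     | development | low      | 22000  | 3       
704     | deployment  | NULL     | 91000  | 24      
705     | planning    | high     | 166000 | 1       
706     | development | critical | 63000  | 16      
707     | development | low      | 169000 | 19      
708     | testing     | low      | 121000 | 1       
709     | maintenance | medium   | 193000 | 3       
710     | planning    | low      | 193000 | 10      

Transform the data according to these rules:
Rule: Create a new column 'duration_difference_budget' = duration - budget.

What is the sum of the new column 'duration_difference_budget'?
-1147895

Step 1: For each record, compute duration - budget
Example calculations:
  15 - 55000 = -54985
  13 - 75000 = -74987
  3 - 22000 = -21997
  ...
Step 2: Sum all derived values
Step 3: Total = -1147895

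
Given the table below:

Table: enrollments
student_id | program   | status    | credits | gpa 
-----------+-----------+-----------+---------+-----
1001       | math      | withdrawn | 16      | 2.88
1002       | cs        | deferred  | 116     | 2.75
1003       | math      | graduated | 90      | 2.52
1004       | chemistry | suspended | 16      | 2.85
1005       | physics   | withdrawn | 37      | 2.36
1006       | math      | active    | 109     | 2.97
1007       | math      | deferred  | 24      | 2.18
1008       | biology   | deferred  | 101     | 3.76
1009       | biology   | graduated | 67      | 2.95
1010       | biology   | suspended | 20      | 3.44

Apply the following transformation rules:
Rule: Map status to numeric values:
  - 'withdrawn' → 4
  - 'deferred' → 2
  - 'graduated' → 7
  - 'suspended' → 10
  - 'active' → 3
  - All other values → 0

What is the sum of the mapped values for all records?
51

Step 1: Apply mapping to each record
Step 2: Count by status:
  'withdrawn': 2 records × 4 = 8
  'deferred': 3 records × 2 = 6
  'graduated': 2 records × 7 = 14
  'suspended': 2 records × 10 = 20
  'active': 1 records × 3 = 3
Step 3: Sum all mapped values = 51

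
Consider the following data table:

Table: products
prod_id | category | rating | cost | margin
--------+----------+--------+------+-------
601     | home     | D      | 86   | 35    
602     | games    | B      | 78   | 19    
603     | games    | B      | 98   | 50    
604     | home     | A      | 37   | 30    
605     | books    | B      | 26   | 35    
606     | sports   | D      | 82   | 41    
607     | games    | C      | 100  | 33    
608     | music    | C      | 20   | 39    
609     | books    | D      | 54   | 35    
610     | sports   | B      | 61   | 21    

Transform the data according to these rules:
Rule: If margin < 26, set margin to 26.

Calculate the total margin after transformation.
350

Step 1: 2 records have margin < 26
Step 2: These records originally summed to 40
Step 3: After setting to minimum: 2 × 26 = 52
Step 4: Unaffected records sum: 298
Step 5: Final sum = 52 + 298 = 350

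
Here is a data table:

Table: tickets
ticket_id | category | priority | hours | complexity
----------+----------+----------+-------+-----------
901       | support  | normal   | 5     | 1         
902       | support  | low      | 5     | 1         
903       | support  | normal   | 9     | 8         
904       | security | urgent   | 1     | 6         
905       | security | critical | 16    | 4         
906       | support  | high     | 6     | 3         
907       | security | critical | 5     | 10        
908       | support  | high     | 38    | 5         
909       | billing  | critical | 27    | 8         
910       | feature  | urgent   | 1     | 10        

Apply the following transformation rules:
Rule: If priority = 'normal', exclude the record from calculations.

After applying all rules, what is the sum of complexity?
47

Step 1: Identify records where priority = 'normal'
Step 2: The excluded records sum to 9
Step 3: Original total complexity = 56
Step 4: Remaining total = 56 - 9 = 47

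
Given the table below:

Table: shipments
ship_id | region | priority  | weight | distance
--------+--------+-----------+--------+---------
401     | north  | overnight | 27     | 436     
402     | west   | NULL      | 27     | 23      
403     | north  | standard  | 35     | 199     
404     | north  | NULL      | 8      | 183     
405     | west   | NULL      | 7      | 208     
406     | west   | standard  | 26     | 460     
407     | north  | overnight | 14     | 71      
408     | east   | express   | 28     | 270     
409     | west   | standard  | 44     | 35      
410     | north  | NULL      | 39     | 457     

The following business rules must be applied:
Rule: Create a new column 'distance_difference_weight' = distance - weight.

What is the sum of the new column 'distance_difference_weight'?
2087

Step 1: For each record, compute distance - weight
Example calculations:
  436 - 27 = 409
  23 - 27 = -4
  199 - 35 = 164
  ...
Step 2: Sum all derived values
Step 3: Total = 2087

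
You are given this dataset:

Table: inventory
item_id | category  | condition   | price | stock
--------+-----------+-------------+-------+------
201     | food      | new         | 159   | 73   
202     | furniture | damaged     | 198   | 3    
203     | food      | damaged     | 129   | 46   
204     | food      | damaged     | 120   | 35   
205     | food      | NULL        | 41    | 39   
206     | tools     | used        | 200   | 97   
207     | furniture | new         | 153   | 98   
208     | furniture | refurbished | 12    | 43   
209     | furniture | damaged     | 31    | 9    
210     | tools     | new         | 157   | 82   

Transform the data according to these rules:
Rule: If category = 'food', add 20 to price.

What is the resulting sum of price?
1280

Step 1: Count records where category = 'food': 4
Step 2: Total bonus added: 4 × 20 = 80
Step 3: Original sum of price: 1200
Step 4: Final sum = 1200 + 80 = 1280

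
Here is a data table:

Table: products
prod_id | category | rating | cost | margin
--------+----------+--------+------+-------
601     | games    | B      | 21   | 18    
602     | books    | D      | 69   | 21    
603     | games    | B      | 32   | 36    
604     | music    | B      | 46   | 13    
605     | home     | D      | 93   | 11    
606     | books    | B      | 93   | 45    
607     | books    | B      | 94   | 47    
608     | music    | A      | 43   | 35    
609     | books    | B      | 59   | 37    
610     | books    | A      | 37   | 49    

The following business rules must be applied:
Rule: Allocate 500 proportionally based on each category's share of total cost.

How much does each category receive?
books: 299.83, games: 45.14, home: 79.22, music: 75.81

Step 1: Calculate total cost = 587
Step 2: Calculate each category's proportion:
  books: 352/587 = 59.97% → 299.83
  games: 53/587 = 9.03% → 45.14
  home: 93/587 = 15.84% → 79.22
  music: 89/587 = 15.16% → 75.81
Step 3: Verify: sum of allocations ≈ 500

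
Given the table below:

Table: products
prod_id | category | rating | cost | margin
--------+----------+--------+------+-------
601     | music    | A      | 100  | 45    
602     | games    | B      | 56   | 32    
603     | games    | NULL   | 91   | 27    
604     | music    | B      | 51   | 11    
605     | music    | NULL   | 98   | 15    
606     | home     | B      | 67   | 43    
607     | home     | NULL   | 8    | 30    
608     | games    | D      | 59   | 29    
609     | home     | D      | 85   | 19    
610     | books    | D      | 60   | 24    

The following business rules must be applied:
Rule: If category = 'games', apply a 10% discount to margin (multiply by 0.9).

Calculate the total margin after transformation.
266.2

Step 1: Records with category = 'games' have total margin = 88
Step 2: Apply multiplier: 88 × 0.9 = 79.2
Step 3: Other records total: 187
Step 4: Final sum = 79.2 + 187 = 266.2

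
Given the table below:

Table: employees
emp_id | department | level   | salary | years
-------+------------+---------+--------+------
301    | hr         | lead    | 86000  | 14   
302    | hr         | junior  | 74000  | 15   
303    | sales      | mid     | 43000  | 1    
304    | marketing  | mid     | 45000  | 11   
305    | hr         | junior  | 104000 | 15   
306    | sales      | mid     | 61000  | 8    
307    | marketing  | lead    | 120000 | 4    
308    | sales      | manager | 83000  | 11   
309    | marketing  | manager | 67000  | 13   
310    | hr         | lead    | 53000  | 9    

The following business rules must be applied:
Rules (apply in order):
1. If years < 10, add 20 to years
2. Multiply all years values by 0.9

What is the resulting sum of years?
162.9

Step 1: Apply Rule 1 - Add 20 to records with years < 10
  - 4 records affected: 22 + (4 × 20) = 102
  - Unaffected records: 79
  - Sum after Rule 1: 181
Step 2: Apply Rule 2 - Multiply all by 0.9
  - 181 × 0.9 = 162.9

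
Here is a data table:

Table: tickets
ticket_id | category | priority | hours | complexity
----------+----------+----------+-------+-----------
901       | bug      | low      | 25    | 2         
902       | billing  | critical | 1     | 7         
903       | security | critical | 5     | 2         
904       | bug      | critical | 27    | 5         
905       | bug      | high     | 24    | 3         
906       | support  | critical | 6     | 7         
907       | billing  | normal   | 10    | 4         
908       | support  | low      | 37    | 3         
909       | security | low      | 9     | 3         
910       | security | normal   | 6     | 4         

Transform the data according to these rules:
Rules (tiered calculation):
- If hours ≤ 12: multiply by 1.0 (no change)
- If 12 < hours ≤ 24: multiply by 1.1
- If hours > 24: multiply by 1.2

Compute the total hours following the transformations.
170.2

Step 1: Tier 1 (hours ≤ 12): 6 records, sum = 37 × 1.0 = 37.0
Step 2: Tier 2 (12 < hours ≤ 24): 1 records, sum = 24 × 1.1 = 26.4
Step 3: Tier 3 (hours > 24): 3 records, sum = 89 × 1.2 = 106.8
Step 4: Final sum = 37.0 + 26.4 + 106.8 = 170.2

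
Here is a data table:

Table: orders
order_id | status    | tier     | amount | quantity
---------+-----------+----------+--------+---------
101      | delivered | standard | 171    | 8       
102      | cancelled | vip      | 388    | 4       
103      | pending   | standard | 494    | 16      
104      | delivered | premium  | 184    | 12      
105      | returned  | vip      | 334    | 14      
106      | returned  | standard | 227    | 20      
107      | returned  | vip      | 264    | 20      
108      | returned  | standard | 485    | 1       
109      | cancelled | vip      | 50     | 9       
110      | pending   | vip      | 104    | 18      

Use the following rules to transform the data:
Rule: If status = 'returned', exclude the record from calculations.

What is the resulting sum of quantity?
67

Step 1: Identify records where status = 'returned'
Step 2: The excluded records sum to 55
Step 3: Original total quantity = 122
Step 4: Remaining total = 122 - 55 = 67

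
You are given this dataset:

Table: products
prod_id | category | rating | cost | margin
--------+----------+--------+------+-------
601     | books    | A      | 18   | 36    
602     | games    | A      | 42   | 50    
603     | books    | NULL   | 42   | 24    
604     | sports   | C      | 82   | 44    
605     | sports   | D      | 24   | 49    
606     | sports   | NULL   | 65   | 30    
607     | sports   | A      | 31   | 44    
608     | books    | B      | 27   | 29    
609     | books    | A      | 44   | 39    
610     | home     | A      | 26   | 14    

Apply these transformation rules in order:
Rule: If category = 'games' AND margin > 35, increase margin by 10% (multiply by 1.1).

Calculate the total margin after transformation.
364.0

Step 1: Find records where category = 'games' AND margin > 35
Step 2: 1 records match, summing to 50
Step 3: After multiplier: 50 × 1.1 = 55.0
Step 4: Unaffected records sum: 309
Step 5: Final sum = 55.0 + 309 = 364.0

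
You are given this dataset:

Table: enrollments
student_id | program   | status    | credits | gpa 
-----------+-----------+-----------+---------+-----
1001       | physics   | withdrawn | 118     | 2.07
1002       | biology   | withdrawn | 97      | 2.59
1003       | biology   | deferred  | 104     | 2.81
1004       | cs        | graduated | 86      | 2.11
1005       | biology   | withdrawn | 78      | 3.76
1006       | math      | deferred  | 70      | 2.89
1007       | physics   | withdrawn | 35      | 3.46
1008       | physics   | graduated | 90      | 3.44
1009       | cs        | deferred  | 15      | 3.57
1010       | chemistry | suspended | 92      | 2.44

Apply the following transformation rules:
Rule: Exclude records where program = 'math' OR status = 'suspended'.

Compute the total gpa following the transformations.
23.81

Step 1: Find records where program = 'math' OR status = 'suspended'
Step 2: 2 records match, summing to 5.33
Step 3: Original sum: 29.14
Step 4: Remaining sum = 29.14 - 5.33 = 23.81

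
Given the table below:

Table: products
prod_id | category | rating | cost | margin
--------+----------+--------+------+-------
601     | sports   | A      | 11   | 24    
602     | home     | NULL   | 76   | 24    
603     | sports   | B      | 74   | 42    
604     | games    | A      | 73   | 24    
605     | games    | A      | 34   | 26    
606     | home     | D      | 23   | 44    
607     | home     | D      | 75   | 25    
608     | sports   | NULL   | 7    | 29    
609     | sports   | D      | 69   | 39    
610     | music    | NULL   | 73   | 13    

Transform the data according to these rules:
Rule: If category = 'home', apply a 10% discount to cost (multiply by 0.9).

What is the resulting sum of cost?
497.6

Step 1: Records with category = 'home' have total cost = 174
Step 2: Apply multiplier: 174 × 0.9 = 156.6
Step 3: Other records total: 341
Step 4: Final sum = 156.6 + 341 = 497.6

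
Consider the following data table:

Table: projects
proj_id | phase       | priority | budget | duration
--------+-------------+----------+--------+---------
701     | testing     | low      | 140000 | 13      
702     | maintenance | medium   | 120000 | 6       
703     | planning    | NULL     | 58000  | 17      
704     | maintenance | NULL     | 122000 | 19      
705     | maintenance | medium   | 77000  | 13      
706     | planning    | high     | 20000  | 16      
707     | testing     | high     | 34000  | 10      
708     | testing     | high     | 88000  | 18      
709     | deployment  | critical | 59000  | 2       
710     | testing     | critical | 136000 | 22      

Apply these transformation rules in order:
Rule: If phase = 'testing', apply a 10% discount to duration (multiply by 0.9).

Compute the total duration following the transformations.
129.7

Step 1: Records with phase = 'testing' have total duration = 63
Step 2: Apply multiplier: 63 × 0.9 = 56.7
Step 3: Other records total: 73
Step 4: Final sum = 56.7 + 73 = 129.7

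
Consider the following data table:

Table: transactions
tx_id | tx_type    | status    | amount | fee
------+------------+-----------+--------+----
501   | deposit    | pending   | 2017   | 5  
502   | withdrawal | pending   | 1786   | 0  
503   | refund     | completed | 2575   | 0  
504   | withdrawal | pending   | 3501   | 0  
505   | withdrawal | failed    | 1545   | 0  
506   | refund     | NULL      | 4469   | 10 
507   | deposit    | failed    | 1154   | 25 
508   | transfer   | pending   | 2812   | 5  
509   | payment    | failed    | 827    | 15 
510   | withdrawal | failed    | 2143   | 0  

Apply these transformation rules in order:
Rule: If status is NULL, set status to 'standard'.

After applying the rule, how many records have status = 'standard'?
1

Step 1: Count records where status IS NULL
Step 2: Found 1 records with NULL status
Step 3: These records will have status set to 'standard'
Step 4: Records already having status = 'standard': 0
Step 5: Answer: 1 + 0 = 1 records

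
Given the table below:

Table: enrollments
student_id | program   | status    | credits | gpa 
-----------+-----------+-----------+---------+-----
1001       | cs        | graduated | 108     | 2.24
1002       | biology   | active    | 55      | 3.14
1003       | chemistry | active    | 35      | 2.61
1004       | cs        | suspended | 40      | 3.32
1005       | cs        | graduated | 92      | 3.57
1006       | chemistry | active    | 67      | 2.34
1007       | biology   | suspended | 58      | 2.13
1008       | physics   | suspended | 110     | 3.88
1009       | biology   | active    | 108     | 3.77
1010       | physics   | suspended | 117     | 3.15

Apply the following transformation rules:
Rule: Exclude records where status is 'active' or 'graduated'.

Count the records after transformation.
4

Step 1: Count records to exclude
  - 4 (active) + 2 (graduated) = 6 records
Step 2: Total records: 10
Step 3: Remaining = 10 - 6 = 4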